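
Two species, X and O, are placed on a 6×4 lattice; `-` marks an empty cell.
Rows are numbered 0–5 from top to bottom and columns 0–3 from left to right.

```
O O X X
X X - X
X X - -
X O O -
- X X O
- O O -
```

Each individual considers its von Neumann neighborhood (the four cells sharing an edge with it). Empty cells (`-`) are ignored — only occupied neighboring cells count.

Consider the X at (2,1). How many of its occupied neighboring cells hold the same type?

Occupied neighbors of (2,1): (1,1)=X, (3,1)=O, (2,0)=X.
Same type (X): 2 of 3.

2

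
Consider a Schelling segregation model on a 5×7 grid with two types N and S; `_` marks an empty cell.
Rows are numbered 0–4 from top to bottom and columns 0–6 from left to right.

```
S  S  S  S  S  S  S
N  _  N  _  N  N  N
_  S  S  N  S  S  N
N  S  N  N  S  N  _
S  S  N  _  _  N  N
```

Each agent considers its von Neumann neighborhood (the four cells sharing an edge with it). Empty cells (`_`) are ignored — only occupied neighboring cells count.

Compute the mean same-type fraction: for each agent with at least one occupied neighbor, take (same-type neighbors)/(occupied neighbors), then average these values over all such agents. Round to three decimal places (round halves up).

0.529

Row 0: (0,0)S 1/2 · (0,1)S 2/2 · (0,2)S 2/3 · (0,3)S 2/2 · (0,4)S 2/3 · (0,5)S 2/3 · (0,6)S 1/2
Row 1: (1,0)N 0/1 · (1,2)N 0/2 · (1,4)N 1/3 · (1,5)N 2/4 · (1,6)N 2/3
Row 2: (2,1)S 2/2 · (2,2)S 1/4 · (2,3)N 1/3 · (2,4)S 2/4 · (2,5)S 1/4 · (2,6)N 1/2
Row 3: (3,0)N 0/2 · (3,1)S 2/4 · (3,2)N 2/4 · (3,3)N 2/3 · (3,4)S 1/3 · (3,5)N 1/3
Row 4: (4,0)S 1/2 · (4,1)S 2/3 · (4,2)N 1/2 · (4,5)N 2/2 · (4,6)N 1/1
Sum over 29 agents: 1/2 + 2/2 + 2/3 + 2/2 + 2/3 + 2/3 + 1/2 + 0/1 + 0/2 + 1/3 + 2/4 + 2/3 + 2/2 + 1/4 + 1/3 + 2/4 + 1/4 + 1/2 + 0/2 + 2/4 + 2/4 + 2/3 + 1/3 + 1/3 + 1/2 + 2/3 + 1/2 + 2/2 + 1/1 = 46/3; mean = 46/3 ÷ 29 = 46/87 = 0.528735… → 0.529.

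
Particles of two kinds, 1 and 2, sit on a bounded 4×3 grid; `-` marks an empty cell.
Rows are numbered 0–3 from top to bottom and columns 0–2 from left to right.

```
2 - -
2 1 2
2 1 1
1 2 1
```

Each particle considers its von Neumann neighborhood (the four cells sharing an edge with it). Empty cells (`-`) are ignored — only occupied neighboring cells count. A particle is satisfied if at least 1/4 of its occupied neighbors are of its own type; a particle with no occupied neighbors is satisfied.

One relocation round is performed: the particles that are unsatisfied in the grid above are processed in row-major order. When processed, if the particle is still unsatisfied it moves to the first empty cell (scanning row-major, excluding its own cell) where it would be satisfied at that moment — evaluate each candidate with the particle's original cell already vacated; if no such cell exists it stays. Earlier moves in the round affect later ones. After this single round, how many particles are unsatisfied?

Initially unsatisfied (in order): (1,2), (3,0), (3,1).
  (1,2) → (0,1).
  (3,0) → (1,2).
  (3,1) → (0,2).
Resulting grid:
2 2 2
2 1 1
2 1 1
- - 1
All satisfied now.

0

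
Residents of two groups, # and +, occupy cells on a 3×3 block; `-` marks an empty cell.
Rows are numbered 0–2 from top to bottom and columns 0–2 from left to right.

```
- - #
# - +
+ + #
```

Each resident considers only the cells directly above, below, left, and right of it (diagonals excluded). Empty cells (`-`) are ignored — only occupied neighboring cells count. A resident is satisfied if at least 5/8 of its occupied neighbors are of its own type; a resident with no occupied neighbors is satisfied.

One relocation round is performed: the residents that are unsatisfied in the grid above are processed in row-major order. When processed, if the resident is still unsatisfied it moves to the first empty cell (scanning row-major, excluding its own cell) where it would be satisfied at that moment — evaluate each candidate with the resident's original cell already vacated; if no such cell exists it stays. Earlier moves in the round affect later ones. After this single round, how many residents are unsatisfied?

3

Initially unsatisfied (in order): (0,2), (1,0), (1,2), (2,0), (2,1), (2,2).
  (0,2) → (0,0).
  (1,0) → (0,1).
  (1,2): no empty cell satisfies it; stays.
  (2,0): now satisfied by earlier moves; stays.
  (2,1): no empty cell satisfies it; stays.
  (2,2): no empty cell satisfies it; stays.
Resulting grid:
# # -
- - +
+ + #
Unsatisfied now: (1,2), (2,1), (2,2).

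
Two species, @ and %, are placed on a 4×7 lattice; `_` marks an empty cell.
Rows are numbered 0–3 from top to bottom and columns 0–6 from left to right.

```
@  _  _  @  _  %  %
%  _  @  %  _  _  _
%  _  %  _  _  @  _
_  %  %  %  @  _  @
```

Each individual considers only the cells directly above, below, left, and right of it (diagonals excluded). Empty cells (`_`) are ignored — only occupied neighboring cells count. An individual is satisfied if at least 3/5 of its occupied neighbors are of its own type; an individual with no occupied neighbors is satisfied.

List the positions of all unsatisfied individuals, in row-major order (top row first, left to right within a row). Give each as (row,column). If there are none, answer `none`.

(0,0), (0,3), (1,0), (1,2), (1,3), (2,2), (3,3), (3,4)

(0,0)@ 0/1 not
(0,3)@ 0/1 not
(0,5)% 1/1 satisfied
(0,6)% 1/1 satisfied
(1,0)% 1/2 not
(1,2)@ 0/2 not
(1,3)% 0/2 not
(2,0)% 1/1 satisfied
(2,2)% 1/2 not
(2,5)@ 0/0 satisfied
(3,1)% 1/1 satisfied
(3,2)% 3/3 satisfied
(3,3)% 1/2 not
(3,4)@ 0/1 not
(3,6)@ 0/0 satisfied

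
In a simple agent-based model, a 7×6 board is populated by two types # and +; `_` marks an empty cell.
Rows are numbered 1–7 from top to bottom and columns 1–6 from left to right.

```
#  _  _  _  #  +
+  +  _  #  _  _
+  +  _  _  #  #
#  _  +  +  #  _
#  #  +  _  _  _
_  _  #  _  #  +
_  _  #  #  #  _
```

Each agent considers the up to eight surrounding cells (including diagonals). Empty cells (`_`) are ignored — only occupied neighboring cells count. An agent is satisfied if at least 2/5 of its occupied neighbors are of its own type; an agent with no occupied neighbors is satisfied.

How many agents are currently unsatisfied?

Row 1: (1,1)# 0/2 ✗ · (1,5)# 1/2 ✓ · (1,6)+ 0/1 ✗
Row 2: (2,1)+ 3/4 ✓ · (2,2)+ 3/4 ✓ · (2,4)# 2/2 ✓
Row 3: (3,1)+ 3/4 ✓ · (3,2)+ 4/5 ✓ · (3,5)# 3/4 ✓ · (3,6)# 2/2 ✓
Row 4: (4,1)# 2/4 ✓ · (4,3)+ 3/4 ✓ · (4,4)+ 2/4 ✓ · (4,5)# 2/3 ✓
Row 5: (5,1)# 2/2 ✓ · (5,2)# 3/5 ✓ · (5,3)+ 2/4 ✓
Row 6: (6,3)# 3/4 ✓ · (6,5)# 2/3 ✓ · (6,6)+ 0/2 ✗
Row 7: (7,3)# 2/2 ✓ · (7,4)# 4/4 ✓ · (7,5)# 2/3 ✓
Unsatisfied: (1,1), (1,6), (6,6) — 3 in total.

3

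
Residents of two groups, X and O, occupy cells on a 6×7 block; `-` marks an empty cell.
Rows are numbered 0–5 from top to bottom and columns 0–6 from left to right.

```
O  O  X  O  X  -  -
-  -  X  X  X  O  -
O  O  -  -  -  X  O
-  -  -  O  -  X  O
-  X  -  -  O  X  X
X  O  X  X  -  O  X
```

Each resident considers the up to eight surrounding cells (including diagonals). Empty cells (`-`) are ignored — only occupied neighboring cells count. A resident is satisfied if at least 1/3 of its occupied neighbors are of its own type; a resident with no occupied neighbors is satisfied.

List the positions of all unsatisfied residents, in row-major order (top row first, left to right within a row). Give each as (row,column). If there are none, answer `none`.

(0,0)O 1/1 ok
(0,1)O 1/3 ok
(0,2)X 2/4 ok
(0,3)O 0/5 unhappy
(0,4)X 2/4 ok
(1,2)X 2/5 ok
(1,3)X 4/5 ok
(1,4)X 3/5 ok
(1,5)O 1/4 unhappy
(2,0)O 1/1 ok
(2,1)O 1/2 ok
(2,5)X 2/5 ok
(2,6)O 2/4 ok
(3,3)O 1/1 ok
(3,5)X 3/6 ok
(3,6)O 1/5 unhappy
(4,1)X 2/3 ok
(4,4)O 2/5 ok
(4,5)X 3/6 ok
(4,6)X 3/5 ok
(5,0)X 1/2 ok
(5,1)O 0/3 unhappy
(5,2)X 2/3 ok
(5,3)X 1/2 ok
(5,5)O 1/4 unhappy
(5,6)X 2/3 ok

(0,3), (1,5), (3,6), (5,1), (5,5)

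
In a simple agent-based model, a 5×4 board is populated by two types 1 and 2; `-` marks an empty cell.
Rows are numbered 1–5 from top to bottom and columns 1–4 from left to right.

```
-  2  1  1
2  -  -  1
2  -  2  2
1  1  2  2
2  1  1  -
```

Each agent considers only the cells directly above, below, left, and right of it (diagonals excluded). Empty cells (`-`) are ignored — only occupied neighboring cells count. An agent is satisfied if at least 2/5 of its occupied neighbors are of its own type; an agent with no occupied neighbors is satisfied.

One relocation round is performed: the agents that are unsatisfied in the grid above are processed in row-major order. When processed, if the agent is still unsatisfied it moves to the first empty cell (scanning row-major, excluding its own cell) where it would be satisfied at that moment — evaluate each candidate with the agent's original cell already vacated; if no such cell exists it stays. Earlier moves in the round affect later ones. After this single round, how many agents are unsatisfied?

1

Initially unsatisfied (in order): (1,2), (4,1), (5,1).
  (1,2) → (1,1).
  (4,1) → (1,2).
  (5,1) → (2,2).
Resulting grid:
2 1 1 1
2 2 - 1
2 - 2 2
- 1 2 2
- 1 1 -
Unsatisfied now: (1,2).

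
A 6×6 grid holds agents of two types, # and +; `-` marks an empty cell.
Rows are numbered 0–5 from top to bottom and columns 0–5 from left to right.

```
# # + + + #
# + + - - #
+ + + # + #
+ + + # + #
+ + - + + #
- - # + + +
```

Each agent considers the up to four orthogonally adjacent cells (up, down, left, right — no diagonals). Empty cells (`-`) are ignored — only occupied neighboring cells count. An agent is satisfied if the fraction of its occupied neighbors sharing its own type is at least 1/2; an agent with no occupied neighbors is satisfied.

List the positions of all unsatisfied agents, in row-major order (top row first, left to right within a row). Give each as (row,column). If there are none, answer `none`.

(0,1), (1,0), (2,3), (2,4), (3,3), (4,5), (5,2)

(0,0)# 2/2 ✓
(0,1)# 1/3 ✗
(0,2)+ 2/3 ✓
(0,3)+ 2/2 ✓
(0,4)+ 1/2 ✓
(0,5)# 1/2 ✓
(1,0)# 1/3 ✗
(1,1)+ 2/4 ✓
(1,2)+ 3/3 ✓
(1,5)# 2/2 ✓
(2,0)+ 2/3 ✓
(2,1)+ 4/4 ✓
(2,2)+ 3/4 ✓
(2,3)# 1/3 ✗
(2,4)+ 1/3 ✗
(2,5)# 2/3 ✓
(3,0)+ 3/3 ✓
(3,1)+ 4/4 ✓
(3,2)+ 2/3 ✓
(3,3)# 1/4 ✗
(3,4)+ 2/4 ✓
(3,5)# 2/3 ✓
(4,0)+ 2/2 ✓
(4,1)+ 2/2 ✓
(4,3)+ 2/3 ✓
(4,4)+ 3/4 ✓
(4,5)# 1/3 ✗
(5,2)# 0/1 ✗
(5,3)+ 2/3 ✓
(5,4)+ 3/3 ✓
(5,5)+ 1/2 ✓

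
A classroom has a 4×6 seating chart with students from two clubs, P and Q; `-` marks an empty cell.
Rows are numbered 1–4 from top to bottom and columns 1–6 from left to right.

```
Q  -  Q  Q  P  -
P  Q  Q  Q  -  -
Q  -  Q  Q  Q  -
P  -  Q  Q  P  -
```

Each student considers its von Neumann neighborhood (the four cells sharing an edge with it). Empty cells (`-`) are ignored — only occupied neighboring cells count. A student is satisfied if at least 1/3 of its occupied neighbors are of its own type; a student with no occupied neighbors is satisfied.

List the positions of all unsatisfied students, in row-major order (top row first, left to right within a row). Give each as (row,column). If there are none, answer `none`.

Row 1: (1,1)Q 0/1 not · (1,3)Q 2/2 satisfied · (1,4)Q 2/3 satisfied · (1,5)P 0/1 not
Row 2: (2,1)P 0/3 not · (2,2)Q 1/2 satisfied · (2,3)Q 4/4 satisfied · (2,4)Q 3/3 satisfied
Row 3: (3,1)Q 0/2 not · (3,3)Q 3/3 satisfied · (3,4)Q 4/4 satisfied · (3,5)Q 1/2 satisfied
Row 4: (4,1)P 0/1 not · (4,3)Q 2/2 satisfied · (4,4)Q 2/3 satisfied · (4,5)P 0/2 not

(1,1), (1,5), (2,1), (3,1), (4,1), (4,5)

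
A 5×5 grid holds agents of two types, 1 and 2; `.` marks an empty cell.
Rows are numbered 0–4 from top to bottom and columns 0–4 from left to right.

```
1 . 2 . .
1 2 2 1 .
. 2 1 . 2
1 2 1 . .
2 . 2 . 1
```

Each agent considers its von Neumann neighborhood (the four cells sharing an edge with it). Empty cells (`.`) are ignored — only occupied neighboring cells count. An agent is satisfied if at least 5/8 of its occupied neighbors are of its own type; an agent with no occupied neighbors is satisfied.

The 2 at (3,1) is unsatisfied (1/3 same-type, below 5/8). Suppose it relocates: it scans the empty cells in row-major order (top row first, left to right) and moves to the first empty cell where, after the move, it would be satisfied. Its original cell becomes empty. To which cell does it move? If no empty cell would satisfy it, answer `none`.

(0,1)

Vacating (3,1). Empty cells in order:
  (0,1): 2/3 same-type → satisfied — stop here.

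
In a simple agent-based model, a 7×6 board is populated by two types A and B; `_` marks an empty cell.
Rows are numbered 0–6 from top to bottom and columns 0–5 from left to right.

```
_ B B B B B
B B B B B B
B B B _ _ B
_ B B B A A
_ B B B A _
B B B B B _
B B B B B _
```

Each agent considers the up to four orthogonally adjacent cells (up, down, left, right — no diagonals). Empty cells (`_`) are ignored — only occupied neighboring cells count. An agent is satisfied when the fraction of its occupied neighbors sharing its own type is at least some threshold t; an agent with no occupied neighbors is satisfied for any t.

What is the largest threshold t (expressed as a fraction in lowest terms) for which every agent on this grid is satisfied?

(0,1)B 2/2
(0,2)B 3/3
(0,3)B 3/3
(0,4)B 3/3
(0,5)B 2/2
(1,0)B 2/2
(1,1)B 4/4
(1,2)B 4/4
(1,3)B 3/3
(1,4)B 3/3
(1,5)B 3/3
(2,0)B 2/2
(2,1)B 4/4
(2,2)B 3/3
(2,5)B 1/2
(3,1)B 3/3
(3,2)B 4/4
(3,3)B 2/3
(3,4)A 2/3
(3,5)A 1/2
(4,1)B 3/3
(4,2)B 4/4
(4,3)B 3/4
(4,4)A 1/3
(5,0)B 2/2
(5,1)B 4/4
(5,2)B 4/4
(5,3)B 4/4
(5,4)B 2/3
(6,0)B 2/2
(6,1)B 3/3
(6,2)B 3/3
(6,3)B 3/3
(6,4)B 2/2
The smallest same-type fraction is 1/3 at (4,4), which reduces to 1/3. Any threshold above that leaves this agent unsatisfied.

1/3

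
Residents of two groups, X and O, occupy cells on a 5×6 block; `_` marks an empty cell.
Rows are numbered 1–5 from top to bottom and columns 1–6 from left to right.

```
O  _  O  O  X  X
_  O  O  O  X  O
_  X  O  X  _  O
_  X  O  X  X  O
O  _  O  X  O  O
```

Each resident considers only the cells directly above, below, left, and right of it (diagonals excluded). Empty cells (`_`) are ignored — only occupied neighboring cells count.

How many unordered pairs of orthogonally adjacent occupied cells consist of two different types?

14

Scan each occupied cell's neighbors to the right and below so each pair is counted once.
From row 1: 2 unlike of 7 pairs (running 2/7).
From row 2: 4 unlike of 8 pairs (running 6/15).
From row 3: 2 unlike of 6 pairs (running 8/21).
From row 4: 4 unlike of 8 pairs (running 12/29).
From row 5: 2 unlike of 3 pairs (running 14/32).
Total adjacent occupied pairs: 32; unlike-type pairs: 14.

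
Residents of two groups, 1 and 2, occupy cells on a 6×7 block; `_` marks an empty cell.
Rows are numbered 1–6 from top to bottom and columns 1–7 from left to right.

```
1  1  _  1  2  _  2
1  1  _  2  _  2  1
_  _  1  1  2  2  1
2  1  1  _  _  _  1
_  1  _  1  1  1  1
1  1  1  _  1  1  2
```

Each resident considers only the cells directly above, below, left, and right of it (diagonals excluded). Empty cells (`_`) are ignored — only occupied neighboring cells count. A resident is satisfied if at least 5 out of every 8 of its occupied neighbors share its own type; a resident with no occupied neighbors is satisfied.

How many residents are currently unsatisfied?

(1,1)1 2/2 ok
(1,2)1 2/2 ok
(1,4)1 0/2 unhappy
(1,5)2 0/1 unhappy
(1,7)2 0/1 unhappy
(2,1)1 2/2 ok
(2,2)1 2/2 ok
(2,4)2 0/2 unhappy
(2,6)2 1/2 unhappy
(2,7)1 1/3 unhappy
(3,3)1 2/2 ok
(3,4)1 1/3 unhappy
(3,5)2 1/2 unhappy
(3,6)2 2/3 ok
(3,7)1 2/3 ok
(4,1)2 0/1 unhappy
(4,2)1 2/3 ok
(4,3)1 2/2 ok
(4,7)1 2/2 ok
(5,2)1 2/2 ok
(5,4)1 1/1 ok
(5,5)1 3/3 ok
(5,6)1 3/3 ok
(5,7)1 2/3 ok
(6,1)1 1/1 ok
(6,2)1 3/3 ok
(6,3)1 1/1 ok
(6,5)1 2/2 ok
(6,6)1 2/3 ok
(6,7)2 0/2 unhappy
Unsatisfied: (1,4), (1,5), (1,7), (2,4), (2,6), (2,7), (3,4), (3,5), (4,1), (6,7) — 10 in total.

10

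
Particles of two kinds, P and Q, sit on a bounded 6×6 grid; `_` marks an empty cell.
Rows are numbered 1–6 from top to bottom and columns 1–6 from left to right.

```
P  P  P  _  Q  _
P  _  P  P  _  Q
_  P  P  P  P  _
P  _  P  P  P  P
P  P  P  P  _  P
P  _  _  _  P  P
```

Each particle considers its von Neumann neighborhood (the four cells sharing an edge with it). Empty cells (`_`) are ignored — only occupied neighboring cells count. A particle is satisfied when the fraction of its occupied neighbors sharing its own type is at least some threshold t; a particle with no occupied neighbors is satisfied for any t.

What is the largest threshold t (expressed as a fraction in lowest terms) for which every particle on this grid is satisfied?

1/1

Row 1: (1,1)P 2/2 · (1,2)P 2/2 · (1,3)P 2/2 · (1,5)Q — no occupied neighbors
Row 2: (2,1)P 1/1 · (2,3)P 3/3 · (2,4)P 2/2 · (2,6)Q — no occupied neighbors
Row 3: (3,2)P 1/1 · (3,3)P 4/4 · (3,4)P 4/4 · (3,5)P 2/2
Row 4: (4,1)P 1/1 · (4,3)P 3/3 · (4,4)P 4/4 · (4,5)P 3/3 · (4,6)P 2/2
Row 5: (5,1)P 3/3 · (5,2)P 2/2 · (5,3)P 3/3 · (5,4)P 2/2 · (5,6)P 2/2
Row 6: (6,1)P 1/1 · (6,5)P 1/1 · (6,6)P 2/2
The smallest same-type fraction is 2/2 at (1,1), which reduces to 1/1. Any threshold above that leaves this particle unsatisfied.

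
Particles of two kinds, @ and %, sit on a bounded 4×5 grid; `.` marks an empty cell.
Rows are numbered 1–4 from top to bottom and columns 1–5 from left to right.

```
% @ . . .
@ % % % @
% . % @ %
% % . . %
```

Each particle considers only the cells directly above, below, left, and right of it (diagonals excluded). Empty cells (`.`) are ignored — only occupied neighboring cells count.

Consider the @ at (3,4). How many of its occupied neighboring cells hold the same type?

Occupied neighbors of (3,4): (2,4)=%, (3,3)=%, (3,5)=%.
Same type (@): 0 of 3.

0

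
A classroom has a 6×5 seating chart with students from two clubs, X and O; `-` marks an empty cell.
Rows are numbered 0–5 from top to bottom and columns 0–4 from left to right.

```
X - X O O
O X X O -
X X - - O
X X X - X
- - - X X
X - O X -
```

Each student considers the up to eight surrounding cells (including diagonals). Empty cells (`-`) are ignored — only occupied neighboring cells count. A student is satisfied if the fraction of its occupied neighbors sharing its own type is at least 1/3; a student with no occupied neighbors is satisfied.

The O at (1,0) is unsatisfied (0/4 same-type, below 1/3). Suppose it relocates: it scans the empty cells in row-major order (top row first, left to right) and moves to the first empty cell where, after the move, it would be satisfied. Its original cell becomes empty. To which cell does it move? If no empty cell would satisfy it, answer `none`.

Vacating (1,0). Empty cells in order:
  (0,1): 0/4 same-type → still unsatisfied.
  (1,4): 4/4 same-type → satisfied — stop here.

(1,4)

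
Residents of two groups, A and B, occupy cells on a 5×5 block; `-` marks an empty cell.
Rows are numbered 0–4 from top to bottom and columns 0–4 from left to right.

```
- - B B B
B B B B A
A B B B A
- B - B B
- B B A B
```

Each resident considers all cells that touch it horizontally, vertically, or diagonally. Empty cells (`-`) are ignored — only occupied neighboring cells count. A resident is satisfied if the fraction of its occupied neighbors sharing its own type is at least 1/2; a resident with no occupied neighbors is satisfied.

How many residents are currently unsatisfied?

(0,2)B 4/4 ✓
(0,3)B 4/5 ✓
(0,4)B 2/3 ✓
(1,0)B 2/3 ✓
(1,1)B 5/6 ✓
(1,2)B 7/7 ✓
(1,3)B 6/8 ✓
(1,4)A 1/5 ✗
(2,0)A 0/4 ✗
(2,1)B 5/6 ✓
(2,2)B 7/7 ✓
(2,3)B 5/7 ✓
(2,4)A 1/5 ✗
(3,1)B 4/5 ✓
(3,3)B 5/7 ✓
(3,4)B 3/5 ✓
(4,1)B 2/2 ✓
(4,2)B 3/4 ✓
(4,3)A 0/4 ✗
(4,4)B 2/3 ✓
Unsatisfied: (1,4), (2,0), (2,4), (4,3) — 4 in total.

4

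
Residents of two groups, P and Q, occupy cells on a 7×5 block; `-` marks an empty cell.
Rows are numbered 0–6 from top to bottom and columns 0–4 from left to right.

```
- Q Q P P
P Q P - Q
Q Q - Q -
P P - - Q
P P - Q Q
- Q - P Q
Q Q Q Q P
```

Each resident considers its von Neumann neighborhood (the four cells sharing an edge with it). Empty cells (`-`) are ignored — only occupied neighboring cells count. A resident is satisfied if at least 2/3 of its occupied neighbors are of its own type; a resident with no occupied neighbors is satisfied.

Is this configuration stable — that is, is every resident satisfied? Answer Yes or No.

Row 0: (0,1)Q 2/2 satisfied · (0,2)Q 1/3 not · (0,3)P 1/2 not · (0,4)P 1/2 not
Row 1: (1,0)P 0/2 not · (1,1)Q 2/4 not · (1,2)P 0/2 not · (1,4)Q 0/1 not
Row 2: (2,0)Q 1/3 not · (2,1)Q 2/3 satisfied · (2,3)Q 0/0 satisfied
Row 3: (3,0)P 2/3 satisfied · (3,1)P 2/3 satisfied · (3,4)Q 1/1 satisfied
Row 4: (4,0)P 2/2 satisfied · (4,1)P 2/3 satisfied · (4,3)Q 1/2 not · (4,4)Q 3/3 satisfied
Row 5: (5,1)Q 1/2 not · (5,3)P 0/3 not · (5,4)Q 1/3 not
Row 6: (6,0)Q 1/1 satisfied · (6,1)Q 3/3 satisfied · (6,2)Q 2/2 satisfied · (6,3)Q 1/3 not · (6,4)P 0/2 not
For instance (0,2) has only 1/3 same-type neighbors, below 2/3.

No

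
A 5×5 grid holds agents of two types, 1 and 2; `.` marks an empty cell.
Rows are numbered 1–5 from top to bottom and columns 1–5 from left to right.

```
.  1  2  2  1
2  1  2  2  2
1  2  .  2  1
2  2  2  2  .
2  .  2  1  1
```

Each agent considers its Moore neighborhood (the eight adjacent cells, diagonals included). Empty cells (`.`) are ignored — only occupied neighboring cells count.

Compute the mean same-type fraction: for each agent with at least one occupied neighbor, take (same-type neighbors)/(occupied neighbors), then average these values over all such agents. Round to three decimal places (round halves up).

(1,2)1 1/4
(1,3)2 3/5
(1,4)2 4/5
(1,5)1 0/3
(2,1)2 1/4
(2,2)1 2/6
(2,3)2 5/7
(2,4)2 5/7
(2,5)2 3/5
(3,1)1 1/5
(3,2)2 5/7
(3,4)2 5/6
(3,5)1 0/4
(4,1)2 3/4
(4,2)2 5/6
(4,3)2 5/6
(4,4)2 3/6
(5,1)2 2/2
(5,3)2 3/4
(5,4)1 1/4
(5,5)1 1/2
Sum over 21 agents: 1/4 + 3/5 + 4/5 + 0/3 + 1/4 + 2/6 + 5/7 + 5/7 + 3/5 + 1/5 + 5/7 + 5/6 + 0/4 + 3/4 + 5/6 + 5/6 + 3/6 + 2/2 + 3/4 + 1/4 + 1/2 = 4799/420; mean = 4799/420 ÷ 21 = 4799/8820 = 0.544104… → 0.544.

0.544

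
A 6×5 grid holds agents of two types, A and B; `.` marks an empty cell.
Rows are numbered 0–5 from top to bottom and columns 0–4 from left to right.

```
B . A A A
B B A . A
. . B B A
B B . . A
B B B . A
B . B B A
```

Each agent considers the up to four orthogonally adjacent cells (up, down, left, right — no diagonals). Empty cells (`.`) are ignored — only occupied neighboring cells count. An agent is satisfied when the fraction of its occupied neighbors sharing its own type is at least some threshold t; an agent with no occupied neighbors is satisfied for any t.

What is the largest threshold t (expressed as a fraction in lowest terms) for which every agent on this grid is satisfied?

1/3

(0,0)B 1/1
(0,2)A 2/2
(0,3)A 2/2
(0,4)A 2/2
(1,0)B 2/2
(1,1)B 1/2
(1,2)A 1/3
(1,4)A 2/2
(2,2)B 1/2
(2,3)B 1/2
(2,4)A 2/3
(3,0)B 2/2
(3,1)B 2/2
(3,4)A 2/2
(4,0)B 3/3
(4,1)B 3/3
(4,2)B 2/2
(4,4)A 2/2
(5,0)B 1/1
(5,2)B 2/2
(5,3)B 1/2
(5,4)A 1/2
The smallest same-type fraction is 1/3 at (1,2), which reduces to 1/3. Any threshold above that leaves this agent unsatisfied.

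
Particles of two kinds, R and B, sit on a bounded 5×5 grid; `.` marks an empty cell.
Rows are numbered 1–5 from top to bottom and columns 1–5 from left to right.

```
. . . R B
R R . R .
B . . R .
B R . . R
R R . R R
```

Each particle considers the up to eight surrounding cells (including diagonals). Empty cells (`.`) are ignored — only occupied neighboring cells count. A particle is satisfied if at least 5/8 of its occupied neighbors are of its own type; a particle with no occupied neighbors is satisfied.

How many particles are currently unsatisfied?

(1,4)R 1/2 unhappy
(1,5)B 0/2 unhappy
(2,1)R 1/2 unhappy
(2,2)R 1/2 unhappy
(2,4)R 2/3 ok
(3,1)B 1/4 unhappy
(3,4)R 2/2 ok
(4,1)B 1/4 unhappy
(4,2)R 2/4 unhappy
(4,5)R 3/3 ok
(5,1)R 2/3 ok
(5,2)R 2/3 ok
(5,4)R 2/2 ok
(5,5)R 2/2 ok
Unsatisfied: (1,4), (1,5), (2,1), (2,2), (3,1), (4,1), (4,2) — 7 in total.

7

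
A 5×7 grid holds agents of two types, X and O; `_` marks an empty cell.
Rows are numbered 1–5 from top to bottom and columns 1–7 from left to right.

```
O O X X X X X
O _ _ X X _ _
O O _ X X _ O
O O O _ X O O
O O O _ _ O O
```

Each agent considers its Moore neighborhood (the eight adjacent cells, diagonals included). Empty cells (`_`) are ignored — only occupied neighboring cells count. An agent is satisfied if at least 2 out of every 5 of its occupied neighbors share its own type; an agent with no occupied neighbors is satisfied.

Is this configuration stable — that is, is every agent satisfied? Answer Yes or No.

Yes

(1,1)O 2/2 ✓
(1,2)O 2/3 ✓
(1,3)X 2/3 ✓
(1,4)X 4/4 ✓
(1,5)X 4/4 ✓
(1,6)X 3/3 ✓
(1,7)X 1/1 ✓
(2,1)O 4/4 ✓
(2,4)X 6/6 ✓
(2,5)X 6/6 ✓
(3,1)O 4/4 ✓
(3,2)O 5/5 ✓
(3,4)X 4/5 ✓
(3,5)X 4/5 ✓
(3,7)O 2/2 ✓
(4,1)O 5/5 ✓
(4,2)O 7/7 ✓
(4,3)O 4/5 ✓
(4,5)X 2/4 ✓
(4,6)O 4/6 ✓
(4,7)O 4/4 ✓
(5,1)O 3/3 ✓
(5,2)O 5/5 ✓
(5,3)O 3/3 ✓
(5,6)O 3/4 ✓
(5,7)O 3/3 ✓
All meet the threshold, so the configuration is stable.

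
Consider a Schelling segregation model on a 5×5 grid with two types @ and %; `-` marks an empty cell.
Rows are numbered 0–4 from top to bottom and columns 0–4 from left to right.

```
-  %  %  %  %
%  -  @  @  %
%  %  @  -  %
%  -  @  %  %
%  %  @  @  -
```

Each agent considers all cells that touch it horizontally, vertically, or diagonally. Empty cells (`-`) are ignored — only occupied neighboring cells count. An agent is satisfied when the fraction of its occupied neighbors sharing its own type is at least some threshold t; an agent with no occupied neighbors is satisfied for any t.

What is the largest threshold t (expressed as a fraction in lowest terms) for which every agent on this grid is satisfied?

(0,1)% 2/3
(0,2)% 2/4
(0,3)% 3/5
(0,4)% 2/3
(1,0)% 3/3
(1,2)@ 2/6
(1,3)@ 2/7
(1,4)% 3/4
(2,0)% 3/3
(2,1)% 3/6
(2,2)@ 3/5
(2,4)% 3/4
(3,0)% 4/4
(3,2)@ 3/6
(3,3)% 2/6
(3,4)% 2/3
(4,0)% 2/2
(4,1)% 2/4
(4,2)@ 2/4
(4,3)@ 2/4
The smallest same-type fraction is 2/7 at (1,3), which reduces to 2/7. Any threshold above that leaves this agent unsatisfied.

2/7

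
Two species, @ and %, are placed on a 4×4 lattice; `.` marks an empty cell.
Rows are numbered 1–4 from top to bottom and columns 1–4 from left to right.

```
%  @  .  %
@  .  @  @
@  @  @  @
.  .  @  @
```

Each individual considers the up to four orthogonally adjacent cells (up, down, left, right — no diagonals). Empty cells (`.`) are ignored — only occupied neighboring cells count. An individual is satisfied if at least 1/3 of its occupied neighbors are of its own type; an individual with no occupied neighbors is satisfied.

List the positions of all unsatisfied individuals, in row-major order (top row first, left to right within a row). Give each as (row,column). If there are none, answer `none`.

(1,1), (1,2), (1,4)

(1,1)% 0/2 not
(1,2)@ 0/1 not
(1,4)% 0/1 not
(2,1)@ 1/2 satisfied
(2,3)@ 2/2 satisfied
(2,4)@ 2/3 satisfied
(3,1)@ 2/2 satisfied
(3,2)@ 2/2 satisfied
(3,3)@ 4/4 satisfied
(3,4)@ 3/3 satisfied
(4,3)@ 2/2 satisfied
(4,4)@ 2/2 satisfied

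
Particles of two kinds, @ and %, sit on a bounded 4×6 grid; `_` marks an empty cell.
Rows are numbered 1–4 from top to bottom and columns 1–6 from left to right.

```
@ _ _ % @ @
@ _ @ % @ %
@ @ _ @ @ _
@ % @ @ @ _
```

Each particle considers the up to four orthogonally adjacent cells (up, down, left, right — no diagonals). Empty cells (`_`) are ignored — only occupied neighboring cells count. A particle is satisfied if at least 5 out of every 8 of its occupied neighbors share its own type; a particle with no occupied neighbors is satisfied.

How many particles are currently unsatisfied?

10

(1,1)@ 1/1 satisfied
(1,4)% 1/2 not
(1,5)@ 2/3 satisfied
(1,6)@ 1/2 not
(2,1)@ 2/2 satisfied
(2,3)@ 0/1 not
(2,4)% 1/4 not
(2,5)@ 2/4 not
(2,6)% 0/2 not
(3,1)@ 3/3 satisfied
(3,2)@ 1/2 not
(3,4)@ 2/3 satisfied
(3,5)@ 3/3 satisfied
(4,1)@ 1/2 not
(4,2)% 0/3 not
(4,3)@ 1/2 not
(4,4)@ 3/3 satisfied
(4,5)@ 2/2 satisfied
Unsatisfied: (1,4), (1,6), (2,3), (2,4), (2,5), (2,6), (3,2), (4,1), (4,2), (4,3) — 10 in total.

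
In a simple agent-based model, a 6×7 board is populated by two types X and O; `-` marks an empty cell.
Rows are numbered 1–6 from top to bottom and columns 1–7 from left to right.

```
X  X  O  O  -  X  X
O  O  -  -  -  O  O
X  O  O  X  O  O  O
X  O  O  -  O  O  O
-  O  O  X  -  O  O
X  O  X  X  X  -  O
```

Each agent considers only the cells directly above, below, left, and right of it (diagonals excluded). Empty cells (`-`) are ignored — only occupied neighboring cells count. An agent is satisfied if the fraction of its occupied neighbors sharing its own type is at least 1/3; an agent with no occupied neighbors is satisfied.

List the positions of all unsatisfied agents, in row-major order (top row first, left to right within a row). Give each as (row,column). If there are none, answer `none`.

Row 1: (1,1)X 1/2 ✓ · (1,2)X 1/3 ✓ · (1,3)O 1/2 ✓ · (1,4)O 1/1 ✓ · (1,6)X 1/2 ✓ · (1,7)X 1/2 ✓
Row 2: (2,1)O 1/3 ✓ · (2,2)O 2/3 ✓ · (2,6)O 2/3 ✓ · (2,7)O 2/3 ✓
Row 3: (3,1)X 1/3 ✓ · (3,2)O 3/4 ✓ · (3,3)O 2/3 ✓ · (3,4)X 0/2 ✗ · (3,5)O 2/3 ✓ · (3,6)O 4/4 ✓ · (3,7)O 3/3 ✓
Row 4: (4,1)X 1/2 ✓ · (4,2)O 3/4 ✓ · (4,3)O 3/3 ✓ · (4,5)O 2/2 ✓ · (4,6)O 4/4 ✓ · (4,7)O 3/3 ✓
Row 5: (5,2)O 3/3 ✓ · (5,3)O 2/4 ✓ · (5,4)X 1/2 ✓ · (5,6)O 2/2 ✓ · (5,7)O 3/3 ✓
Row 6: (6,1)X 0/1 ✗ · (6,2)O 1/3 ✓ · (6,3)X 1/3 ✓ · (6,4)X 3/3 ✓ · (6,5)X 1/1 ✓ · (6,7)O 1/1 ✓

(3,4), (6,1)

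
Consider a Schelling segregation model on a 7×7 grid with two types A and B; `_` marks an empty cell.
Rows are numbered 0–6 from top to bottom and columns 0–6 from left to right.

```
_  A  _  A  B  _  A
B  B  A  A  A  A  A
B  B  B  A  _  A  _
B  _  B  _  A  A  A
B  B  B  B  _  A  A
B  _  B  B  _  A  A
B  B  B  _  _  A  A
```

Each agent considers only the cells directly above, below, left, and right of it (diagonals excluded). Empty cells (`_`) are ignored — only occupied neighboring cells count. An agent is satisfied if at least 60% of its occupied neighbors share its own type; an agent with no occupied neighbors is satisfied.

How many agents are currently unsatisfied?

7

Row 0: (0,1)A 0/1 not · (0,3)A 1/2 not · (0,4)B 0/2 not · (0,6)A 1/1 satisfied
Row 1: (1,0)B 2/2 satisfied · (1,1)B 2/4 not · (1,2)A 1/3 not · (1,3)A 4/4 satisfied · (1,4)A 2/3 satisfied · (1,5)A 3/3 satisfied · (1,6)A 2/2 satisfied
Row 2: (2,0)B 3/3 satisfied · (2,1)B 3/3 satisfied · (2,2)B 2/4 not · (2,3)A 1/2 not · (2,5)A 2/2 satisfied
Row 3: (3,0)B 2/2 satisfied · (3,2)B 2/2 satisfied · (3,4)A 1/1 satisfied · (3,5)A 4/4 satisfied · (3,6)A 2/2 satisfied
Row 4: (4,0)B 3/3 satisfied · (4,1)B 2/2 satisfied · (4,2)B 4/4 satisfied · (4,3)B 2/2 satisfied · (4,5)A 3/3 satisfied · (4,6)A 3/3 satisfied
Row 5: (5,0)B 2/2 satisfied · (5,2)B 3/3 satisfied · (5,3)B 2/2 satisfied · (5,5)A 3/3 satisfied · (5,6)A 3/3 satisfied
Row 6: (6,0)B 2/2 satisfied · (6,1)B 2/2 satisfied · (6,2)B 2/2 satisfied · (6,5)A 2/2 satisfied · (6,6)A 2/2 satisfied
Unsatisfied: (0,1), (0,3), (0,4), (1,1), (1,2), (2,2), (2,3) — 7 in total.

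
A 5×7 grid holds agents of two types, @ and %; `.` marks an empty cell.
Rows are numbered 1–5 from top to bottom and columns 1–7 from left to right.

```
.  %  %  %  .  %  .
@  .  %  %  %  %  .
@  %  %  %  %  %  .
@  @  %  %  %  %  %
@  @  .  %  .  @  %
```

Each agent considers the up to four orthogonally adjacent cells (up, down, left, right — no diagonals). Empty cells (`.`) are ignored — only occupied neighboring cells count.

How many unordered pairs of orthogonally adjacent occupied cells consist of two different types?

5

Scan each occupied cell's neighbors to the right and below so each pair is counted once.
From row 1: 0 unlike of 5 pairs (running 0/5).
From row 2: 0 unlike of 8 pairs (running 0/13).
From row 3: 2 unlike of 11 pairs (running 2/24).
From row 4: 2 unlike of 11 pairs (running 4/35).
From row 5: 1 unlike of 2 pairs (running 5/37).
Total adjacent occupied pairs: 37; unlike-type pairs: 5.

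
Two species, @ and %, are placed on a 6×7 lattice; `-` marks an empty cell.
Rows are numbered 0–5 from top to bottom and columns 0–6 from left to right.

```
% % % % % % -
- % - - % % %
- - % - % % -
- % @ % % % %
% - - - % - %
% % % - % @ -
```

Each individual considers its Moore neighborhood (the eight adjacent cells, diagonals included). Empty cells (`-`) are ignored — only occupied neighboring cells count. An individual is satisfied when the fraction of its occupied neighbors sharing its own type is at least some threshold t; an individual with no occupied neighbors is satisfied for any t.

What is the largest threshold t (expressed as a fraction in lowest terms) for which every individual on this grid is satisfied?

0/1

Row 0: (0,0)% 2/2 · (0,1)% 3/3 · (0,2)% 3/3 · (0,3)% 3/3 · (0,4)% 4/4 · (0,5)% 4/4
Row 1: (1,1)% 4/4 · (1,4)% 6/6 · (1,5)% 6/6 · (1,6)% 3/3
Row 2: (2,2)% 3/4 · (2,4)% 6/6 · (2,5)% 7/7
Row 3: (3,1)% 2/3 · (3,2)@ 0/3 · (3,3)% 4/5 · (3,4)% 5/5 · (3,5)% 6/6 · (3,6)% 3/3
Row 4: (4,0)% 3/3 · (4,4)% 4/5 · (4,6)% 2/3
Row 5: (5,0)% 2/2 · (5,1)% 3/3 · (5,2)% 1/1 · (5,4)% 1/2 · (5,5)@ 0/3
The smallest same-type fraction is 0/3 at (3,2), which reduces to 0/1. Any threshold above that leaves this individual unsatisfied.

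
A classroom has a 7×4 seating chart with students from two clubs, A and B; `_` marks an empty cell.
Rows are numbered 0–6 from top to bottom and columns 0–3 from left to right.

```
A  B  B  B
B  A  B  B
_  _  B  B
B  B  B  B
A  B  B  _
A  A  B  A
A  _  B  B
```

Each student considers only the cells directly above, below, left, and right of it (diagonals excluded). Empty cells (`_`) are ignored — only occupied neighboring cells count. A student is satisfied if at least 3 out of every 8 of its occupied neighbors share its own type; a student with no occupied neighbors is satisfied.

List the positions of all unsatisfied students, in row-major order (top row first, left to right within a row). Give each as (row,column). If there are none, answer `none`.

Row 0: (0,0)A 0/2 unhappy · (0,1)B 1/3 unhappy · (0,2)B 3/3 ok · (0,3)B 2/2 ok
Row 1: (1,0)B 0/2 unhappy · (1,1)A 0/3 unhappy · (1,2)B 3/4 ok · (1,3)B 3/3 ok
Row 2: (2,2)B 3/3 ok · (2,3)B 3/3 ok
Row 3: (3,0)B 1/2 ok · (3,1)B 3/3 ok · (3,2)B 4/4 ok · (3,3)B 2/2 ok
Row 4: (4,0)A 1/3 unhappy · (4,1)B 2/4 ok · (4,2)B 3/3 ok
Row 5: (5,0)A 3/3 ok · (5,1)A 1/3 unhappy · (5,2)B 2/4 ok · (5,3)A 0/2 unhappy
Row 6: (6,0)A 1/1 ok · (6,2)B 2/2 ok · (6,3)B 1/2 ok

(0,0), (0,1), (1,0), (1,1), (4,0), (5,1), (5,3)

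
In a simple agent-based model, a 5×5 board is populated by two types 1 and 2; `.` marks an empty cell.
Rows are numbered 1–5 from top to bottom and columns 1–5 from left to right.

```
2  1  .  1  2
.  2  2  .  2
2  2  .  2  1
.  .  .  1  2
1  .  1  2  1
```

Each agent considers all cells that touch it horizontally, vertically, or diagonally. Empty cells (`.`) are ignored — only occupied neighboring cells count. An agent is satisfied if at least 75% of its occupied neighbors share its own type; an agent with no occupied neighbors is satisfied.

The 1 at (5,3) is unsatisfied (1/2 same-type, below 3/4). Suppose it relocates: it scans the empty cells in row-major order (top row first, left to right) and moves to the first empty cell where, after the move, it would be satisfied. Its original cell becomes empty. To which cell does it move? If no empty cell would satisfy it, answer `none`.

Vacating (5,3). Empty cells in order:
  (1,3): 2/4 same-type → still unsatisfied.
  (2,1): 1/5 same-type → still unsatisfied.
  (2,4): 2/6 same-type → still unsatisfied.
  (3,3): 1/5 same-type → still unsatisfied.
  (4,1): 1/3 same-type → still unsatisfied.
  (4,2): 1/3 same-type → still unsatisfied.
  (4,3): 1/4 same-type → still unsatisfied.
  (5,2): 1/1 same-type → satisfied — stop here.

(5,2)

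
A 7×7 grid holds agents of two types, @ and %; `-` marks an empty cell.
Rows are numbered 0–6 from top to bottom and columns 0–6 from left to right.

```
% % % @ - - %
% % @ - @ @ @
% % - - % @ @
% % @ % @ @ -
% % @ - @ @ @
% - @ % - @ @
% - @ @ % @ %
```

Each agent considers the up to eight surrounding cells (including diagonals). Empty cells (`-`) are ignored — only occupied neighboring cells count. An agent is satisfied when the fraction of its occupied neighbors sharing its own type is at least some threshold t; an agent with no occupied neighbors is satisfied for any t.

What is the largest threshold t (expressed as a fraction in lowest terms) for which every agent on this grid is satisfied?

0/1

Row 0: (0,0)% 3/3 · (0,1)% 4/5 · (0,2)% 2/4 · (0,3)@ 2/3 · (0,6)% 0/2
Row 1: (1,0)% 5/5 · (1,1)% 6/7 · (1,2)@ 1/5 · (1,4)@ 3/4 · (1,5)@ 4/6 · (1,6)@ 3/4
Row 2: (2,0)% 5/5 · (2,1)% 5/7 · (2,4)% 1/6 · (2,5)@ 6/7 · (2,6)@ 4/4
Row 3: (3,0)% 5/5 · (3,1)% 5/7 · (3,2)@ 1/5 · (3,3)% 1/5 · (3,4)@ 4/6 · (3,5)@ 6/7
Row 4: (4,0)% 4/4 · (4,1)% 4/7 · (4,2)@ 2/6 · (4,4)@ 4/6 · (4,5)@ 6/6 · (4,6)@ 4/4
Row 5: (5,0)% 3/3 · (5,2)@ 3/5 · (5,3)% 1/6 · (5,5)@ 5/7 · (5,6)@ 4/5
Row 6: (6,0)% 1/1 · (6,2)@ 2/3 · (6,3)@ 2/4 · (6,4)% 1/4 · (6,5)@ 2/4 · (6,6)% 0/3
The smallest same-type fraction is 0/2 at (0,6), which reduces to 0/1. Any threshold above that leaves this agent unsatisfied.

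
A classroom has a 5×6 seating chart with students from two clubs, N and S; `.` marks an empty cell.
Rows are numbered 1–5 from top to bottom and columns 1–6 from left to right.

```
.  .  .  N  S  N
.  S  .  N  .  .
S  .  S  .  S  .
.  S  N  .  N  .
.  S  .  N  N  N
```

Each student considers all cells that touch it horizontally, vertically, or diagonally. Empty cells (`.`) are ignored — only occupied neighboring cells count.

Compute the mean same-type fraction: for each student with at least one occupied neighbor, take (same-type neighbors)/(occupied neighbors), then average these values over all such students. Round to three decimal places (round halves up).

(1,4)N 1/2
(1,5)S 0/3
(1,6)N 0/1
(2,2)S 2/2
(2,4)N 1/4
(3,1)S 2/2
(3,3)S 2/4
(3,5)S 0/2
(4,2)S 3/4
(4,3)N 1/4
(4,5)N 3/4
(5,2)S 1/2
(5,4)N 3/3
(5,5)N 3/3
(5,6)N 2/2
Sum over 15 students: 1/2 + 0/3 + 0/1 + 2/2 + 1/4 + 2/2 + 2/4 + 0/2 + 3/4 + 1/4 + 3/4 + 1/2 + 3/3 + 3/3 + 2/2 = 17/2; mean = 17/2 ÷ 15 = 17/30 = 0.566666… → 0.567.

0.567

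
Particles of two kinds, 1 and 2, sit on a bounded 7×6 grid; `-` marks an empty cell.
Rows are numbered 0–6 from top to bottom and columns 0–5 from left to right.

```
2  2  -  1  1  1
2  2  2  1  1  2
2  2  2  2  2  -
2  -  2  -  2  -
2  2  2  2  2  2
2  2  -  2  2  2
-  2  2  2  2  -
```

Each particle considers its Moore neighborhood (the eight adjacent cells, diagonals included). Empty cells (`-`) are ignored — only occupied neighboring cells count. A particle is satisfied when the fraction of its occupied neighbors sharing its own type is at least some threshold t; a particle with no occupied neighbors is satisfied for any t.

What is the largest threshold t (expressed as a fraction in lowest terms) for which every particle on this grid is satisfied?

Row 0: (0,0)2 3/3 · (0,1)2 4/4 · (0,3)1 3/4 · (0,4)1 4/5 · (0,5)1 2/3
Row 1: (1,0)2 5/5 · (1,1)2 7/7 · (1,2)2 5/7 · (1,3)1 3/7 · (1,4)1 4/7 · (1,5)2 1/4
Row 2: (2,0)2 4/4 · (2,1)2 7/7 · (2,2)2 5/6 · (2,3)2 5/7 · (2,4)2 3/5
Row 3: (3,0)2 4/4 · (3,2)2 6/6 · (3,4)2 5/5
Row 4: (4,0)2 4/4 · (4,1)2 6/6 · (4,2)2 5/5 · (4,3)2 6/6 · (4,4)2 6/6 · (4,5)2 4/4
Row 5: (5,0)2 4/4 · (5,1)2 6/6 · (5,3)2 7/7 · (5,4)2 7/7 · (5,5)2 4/4
Row 6: (6,1)2 3/3 · (6,2)2 4/4 · (6,3)2 4/4 · (6,4)2 4/4
The smallest same-type fraction is 1/4 at (1,5), which reduces to 1/4. Any threshold above that leaves this particle unsatisfied.

1/4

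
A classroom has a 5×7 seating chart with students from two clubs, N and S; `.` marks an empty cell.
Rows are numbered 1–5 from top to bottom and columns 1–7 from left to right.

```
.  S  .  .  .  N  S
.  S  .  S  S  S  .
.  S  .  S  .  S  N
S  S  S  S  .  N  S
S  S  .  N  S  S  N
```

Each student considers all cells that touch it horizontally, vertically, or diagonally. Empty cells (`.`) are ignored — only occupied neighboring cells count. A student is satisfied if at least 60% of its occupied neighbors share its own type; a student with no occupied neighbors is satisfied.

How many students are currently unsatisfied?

9

Row 1: (1,2)S 1/1 ✓ · (1,6)N 0/3 ✗ · (1,7)S 1/2 ✗
Row 2: (2,2)S 2/2 ✓ · (2,4)S 2/2 ✓ · (2,5)S 4/5 ✓ · (2,6)S 3/5 ✓
Row 3: (3,2)S 4/4 ✓ · (3,4)S 4/4 ✓ · (3,6)S 3/5 ✓ · (3,7)N 1/4 ✗
Row 4: (4,1)S 4/4 ✓ · (4,2)S 5/5 ✓ · (4,3)S 5/6 ✓ · (4,4)S 3/4 ✓ · (4,6)N 2/6 ✗ · (4,7)S 2/5 ✗
Row 5: (5,1)S 3/3 ✓ · (5,2)S 4/4 ✓ · (5,4)N 0/3 ✗ · (5,5)S 2/4 ✗ · (5,6)S 2/4 ✗ · (5,7)N 1/3 ✗
Unsatisfied: (1,6), (1,7), (3,7), (4,6), (4,7), (5,4), (5,5), (5,6), (5,7) — 9 in total.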